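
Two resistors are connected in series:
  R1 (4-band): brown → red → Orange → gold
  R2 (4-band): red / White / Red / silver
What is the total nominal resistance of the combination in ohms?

R1: brown, red → 12; orange ×10^3 → 12000 Ω.
R2: red, white → 29; red ×10^2 → 2900 Ω.
Series: 12000 + 2900 = 14900 Ω.

14900 Ω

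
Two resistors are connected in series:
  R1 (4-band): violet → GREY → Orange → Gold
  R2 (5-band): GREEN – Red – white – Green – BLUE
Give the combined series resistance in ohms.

R1: violet, grey → 78; orange ×10^3 → 78000 Ω.
R2: green, red, white → 529; green ×10^5 → 52900000 Ω.
Series: 78000 + 52900000 = 52978000 Ω.

52978000 Ω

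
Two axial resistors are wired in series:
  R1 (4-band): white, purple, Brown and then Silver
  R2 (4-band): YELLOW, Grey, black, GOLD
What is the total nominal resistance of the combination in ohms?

R1: white, violet → 97; brown ×10 → 970 Ω.
R2: yellow, grey → 48; black ×1 → 48 Ω.
Series: 970 + 48 = 1018 Ω.

1018 Ω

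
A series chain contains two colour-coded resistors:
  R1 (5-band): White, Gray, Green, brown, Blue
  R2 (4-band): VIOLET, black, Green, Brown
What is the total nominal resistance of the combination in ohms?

R1: white, grey, green → 985; brown ×10 → 9850 Ω.
R2: violet, black → 70; green ×10^5 → 7000000 Ω.
Series: 9850 + 7000000 = 7009850 Ω.

7009850 Ω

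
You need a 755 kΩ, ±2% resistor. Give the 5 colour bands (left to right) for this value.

violet, green, green, orange, red

755000 Ω = 755 × 10^3.
7 → violet
5 → green
5 → green
Multiplier 10^3 → orange.
±2% tolerance → red.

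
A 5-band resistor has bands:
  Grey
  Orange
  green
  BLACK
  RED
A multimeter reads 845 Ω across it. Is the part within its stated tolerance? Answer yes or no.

Grey → 8 (first significant figure)
Orange → 3 (second significant figure)
Green → 5 (third significant figure)
Black → ×1 multiplier
Red → ±2% tolerance
835 × 1 = 835 Ω
Allowed range: 818.3 Ω to 851.7 Ω.
845 Ω lies inside that range.

yes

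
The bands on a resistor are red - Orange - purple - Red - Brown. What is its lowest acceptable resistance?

23463 Ω

Red → 2 (first significant figure)
Orange → 3 (second significant figure)
Violet → 7 (third significant figure)
Red → ×10^2 multiplier
Brown → ±1% tolerance
237 × 100 = 23700 Ω
Lowest = 23700 × (1 − 1/100) = 23463 Ω.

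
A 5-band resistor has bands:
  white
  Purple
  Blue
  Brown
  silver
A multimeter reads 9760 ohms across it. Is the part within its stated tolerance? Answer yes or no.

White → 9 (first significant figure)
Violet → 7 (second significant figure)
Blue → 6 (third significant figure)
Brown → ×10 multiplier
Silver → ±10% tolerance
976 × 10 = 9760 Ω
Allowed range: 8784 Ω to 10736 Ω.
9760 ohms lies inside that range.

yes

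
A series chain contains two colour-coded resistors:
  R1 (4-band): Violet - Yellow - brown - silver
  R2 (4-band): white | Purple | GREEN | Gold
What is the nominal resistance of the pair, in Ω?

R1: violet, yellow → 74; brown ×10 → 740 Ω.
R2: white, violet → 97; green ×10^5 → 9700000 Ω.
Series: 740 + 9700000 = 9700740 Ω.

9700740 Ω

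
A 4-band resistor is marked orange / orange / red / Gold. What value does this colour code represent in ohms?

Orange → 3 (first significant figure)
Orange → 3 (second significant figure)
Red → ×10^2 multiplier
33 × 100 = 3300 Ω

3300 Ω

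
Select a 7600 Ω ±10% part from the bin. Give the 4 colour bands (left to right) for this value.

7600 Ω = 76 × 10^2.
7 → violet
6 → blue
Multiplier 10^2 → red.
±10% tolerance → silver.

violet, blue, red, silver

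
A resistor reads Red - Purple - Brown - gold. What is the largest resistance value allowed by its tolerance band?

283.5 Ω

Red → 2 (first significant figure)
Violet → 7 (second significant figure)
Brown → ×10 multiplier
Gold → ±5% tolerance
27 × 10 = 270 Ω
Largest = 270 × (1 + 5/100) = 283.5 Ω.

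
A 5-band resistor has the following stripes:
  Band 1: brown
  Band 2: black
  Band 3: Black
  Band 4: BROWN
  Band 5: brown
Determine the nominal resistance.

Brown → 1 (first significant figure)
Black → 0 (second significant figure)
Black → 0 (third significant figure)
Brown → ×10 multiplier
100 × 10 = 1000 Ω

1000 Ω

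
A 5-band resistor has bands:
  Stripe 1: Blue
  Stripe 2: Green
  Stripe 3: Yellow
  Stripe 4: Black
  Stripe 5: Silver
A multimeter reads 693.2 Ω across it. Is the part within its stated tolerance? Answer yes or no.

Blue → 6 (first significant figure)
Green → 5 (second significant figure)
Yellow → 4 (third significant figure)
Black → ×1 multiplier
Silver → ±10% tolerance
654 × 1 = 654 Ω
Allowed range: 588.6 Ω to 719.4 Ω.
693.2 Ω lies inside that range.

yes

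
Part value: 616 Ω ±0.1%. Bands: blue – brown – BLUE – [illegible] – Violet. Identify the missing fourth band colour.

black

616 Ω = 616 × 10^0.
The fourth band is the multiplier, 10^0, which is black.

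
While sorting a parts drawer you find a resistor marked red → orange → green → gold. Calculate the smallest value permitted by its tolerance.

Red → 2 (first significant figure)
Orange → 3 (second significant figure)
Green → ×10^5 multiplier
Gold → ±5% tolerance
23 × 100000 = 2300000 Ω
Smallest = 2300000 × (1 − 5/100) = 2185000 Ω.

2185000 Ω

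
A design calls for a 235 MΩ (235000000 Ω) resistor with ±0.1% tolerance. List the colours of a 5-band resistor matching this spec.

235000000 Ω = 235 × 10^6.
2 → red
3 → orange
5 → green
Multiplier 10^6 → blue.
±0.1% tolerance → violet.

red, orange, green, blue, violet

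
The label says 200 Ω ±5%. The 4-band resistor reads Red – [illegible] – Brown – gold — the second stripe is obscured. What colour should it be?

200 Ω = 20 × 10^1.
The second band gives digit 0 of the significand, and 0 is black.

black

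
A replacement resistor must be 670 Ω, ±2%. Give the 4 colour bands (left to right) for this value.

blue, violet, brown, red

670 Ω = 67 × 10^1.
6 → blue
7 → violet
Multiplier 10^1 → brown.
±2% tolerance → red.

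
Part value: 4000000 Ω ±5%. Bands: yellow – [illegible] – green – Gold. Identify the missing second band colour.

black

4000000 Ω = 40 × 10^5.
The second band gives digit 0 of the significand, and 0 is black.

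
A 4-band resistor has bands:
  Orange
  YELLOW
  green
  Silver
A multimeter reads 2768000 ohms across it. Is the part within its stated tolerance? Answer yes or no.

no

Orange → 3 (first significant figure)
Yellow → 4 (second significant figure)
Green → ×10^5 multiplier
Silver → ±10% tolerance
34 × 100000 = 3400000 Ω
Allowed range: 3060000 Ω to 3740000 Ω.
2768000 ohms lies outside that range.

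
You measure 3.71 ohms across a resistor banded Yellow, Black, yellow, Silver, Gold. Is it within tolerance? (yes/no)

no

Yellow → 4 (first significant figure)
Black → 0 (second significant figure)
Yellow → 4 (third significant figure)
Silver → ×0.01 multiplier
Gold → ±5% tolerance
404 × 0.01 = 4.04 Ω
Allowed range: 3.838 Ω to 4.242 Ω.
3.71 ohms lies outside that range.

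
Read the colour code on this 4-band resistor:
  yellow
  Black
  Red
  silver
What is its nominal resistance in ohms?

Yellow → 4 (first significant figure)
Black → 0 (second significant figure)
Red → ×10^2 multiplier
40 × 100 = 4000 Ω

4000 Ω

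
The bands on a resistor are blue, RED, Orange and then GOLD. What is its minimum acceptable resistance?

Blue → 6 (first significant figure)
Red → 2 (second significant figure)
Orange → ×10^3 multiplier
Gold → ±5% tolerance
62 × 1000 = 62000 Ω
Minimum = 62000 × (1 − 5/100) = 58900 Ω.

58900 Ω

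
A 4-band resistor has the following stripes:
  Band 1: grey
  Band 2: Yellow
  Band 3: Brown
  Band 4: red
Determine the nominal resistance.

840 Ω

Grey → 8 (first significant figure)
Yellow → 4 (second significant figure)
Brown → ×10 multiplier
84 × 10 = 840 Ω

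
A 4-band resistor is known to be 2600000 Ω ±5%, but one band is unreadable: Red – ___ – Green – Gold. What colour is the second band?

blue

2600000 Ω = 26 × 10^5.
The second band gives digit 6 of the significand, and 6 is blue.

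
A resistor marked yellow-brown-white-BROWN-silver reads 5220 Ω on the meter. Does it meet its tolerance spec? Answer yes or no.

Yellow → 4 (first significant figure)
Brown → 1 (second significant figure)
White → 9 (third significant figure)
Brown → ×10 multiplier
Silver → ±10% tolerance
419 × 10 = 4190 Ω
Allowed range: 3771 Ω to 4609 Ω.
5220 Ω lies outside that range.

no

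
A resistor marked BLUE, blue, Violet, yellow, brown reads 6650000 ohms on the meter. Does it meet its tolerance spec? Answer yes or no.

Blue → 6 (first significant figure)
Blue → 6 (second significant figure)
Violet → 7 (third significant figure)
Yellow → ×10^4 multiplier
Brown → ±1% tolerance
667 × 10000 = 6670000 Ω
Allowed range: 6603300 Ω to 6736700 Ω.
6650000 ohms lies inside that range.

yes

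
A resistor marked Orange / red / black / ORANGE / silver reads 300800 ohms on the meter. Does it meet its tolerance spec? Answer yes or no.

Orange → 3 (first significant figure)
Red → 2 (second significant figure)
Black → 0 (third significant figure)
Orange → ×10^3 multiplier
Silver → ±10% tolerance
320 × 1000 = 320000 Ω
Allowed range: 288000 Ω to 352000 Ω.
300800 ohms lies inside that range.

yes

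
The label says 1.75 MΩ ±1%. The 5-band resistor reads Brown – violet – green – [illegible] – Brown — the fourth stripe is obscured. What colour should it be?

yellow

1750000 Ω = 175 × 10^4.
The fourth band is the multiplier, 10^4, which is yellow.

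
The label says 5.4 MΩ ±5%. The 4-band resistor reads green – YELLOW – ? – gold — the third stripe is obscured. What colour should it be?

green

5400000 Ω = 54 × 10^5.
The third band is the multiplier, 10^5, which is green.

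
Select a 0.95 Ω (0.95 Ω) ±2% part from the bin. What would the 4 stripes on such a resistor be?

0.95 Ω = 95 × 10^-2.
9 → white
5 → green
Multiplier 10^-2 → silver.
±2% tolerance → red.

white, green, silver, red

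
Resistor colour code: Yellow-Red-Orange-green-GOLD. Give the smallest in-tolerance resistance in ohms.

40185000 Ω

Yellow → 4 (first significant figure)
Red → 2 (second significant figure)
Orange → 3 (third significant figure)
Green → ×10^5 multiplier
Gold → ±5% tolerance
423 × 100000 = 42300000 Ω
Smallest = 42300000 × (1 − 5/100) = 40185000 Ω.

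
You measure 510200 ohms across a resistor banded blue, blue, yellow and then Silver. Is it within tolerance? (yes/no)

no

Blue → 6 (first significant figure)
Blue → 6 (second significant figure)
Yellow → ×10^4 multiplier
Silver → ±10% tolerance
66 × 10000 = 660000 Ω
Allowed range: 594000 Ω to 726000 Ω.
510200 ohms lies outside that range.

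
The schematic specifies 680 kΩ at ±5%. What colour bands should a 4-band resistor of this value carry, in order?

blue, grey, yellow, gold

680000 Ω = 68 × 10^4.
6 → blue
8 → grey
Multiplier 10^4 → yellow.
±5% tolerance → gold.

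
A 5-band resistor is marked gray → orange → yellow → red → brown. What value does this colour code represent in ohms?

Grey → 8 (first significant figure)
Orange → 3 (second significant figure)
Yellow → 4 (third significant figure)
Red → ×10^2 multiplier
834 × 100 = 83400 Ω

83400 Ω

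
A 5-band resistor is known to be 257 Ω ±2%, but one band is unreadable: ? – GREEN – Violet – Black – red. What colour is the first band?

red

257 Ω = 257 × 10^0.
The first band gives digit 2 of the significand, and 2 is red.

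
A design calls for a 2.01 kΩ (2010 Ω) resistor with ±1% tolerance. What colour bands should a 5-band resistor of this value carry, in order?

2010 Ω = 201 × 10^1.
2 → red
0 → black
1 → brown
Multiplier 10^1 → brown.
±1% tolerance → brown.

red, black, brown, brown, brown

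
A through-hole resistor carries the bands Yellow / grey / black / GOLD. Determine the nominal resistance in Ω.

Yellow → 4 (first significant figure)
Grey → 8 (second significant figure)
Black → ×1 multiplier
48 × 1 = 48 Ω

48 Ω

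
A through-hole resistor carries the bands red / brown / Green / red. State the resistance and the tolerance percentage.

Red → 2 (first significant figure)
Brown → 1 (second significant figure)
Green → ×10^5 multiplier
Red → ±2% tolerance
21 × 100000 = 2100000 Ω

2100000 Ω ±2%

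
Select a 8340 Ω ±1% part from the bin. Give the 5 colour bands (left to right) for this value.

grey, orange, yellow, brown, brown

8340 Ω = 834 × 10^1.
8 → grey
3 → orange
4 → yellow
Multiplier 10^1 → brown.
±1% tolerance → brown.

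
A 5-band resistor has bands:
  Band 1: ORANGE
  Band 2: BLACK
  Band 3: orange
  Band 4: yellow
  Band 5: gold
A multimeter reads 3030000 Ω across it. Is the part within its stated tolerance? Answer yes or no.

Orange → 3 (first significant figure)
Black → 0 (second significant figure)
Orange → 3 (third significant figure)
Yellow → ×10^4 multiplier
Gold → ±5% tolerance
303 × 10000 = 3030000 Ω
Allowed range: 2878500 Ω to 3181500 Ω.
3030000 Ω lies inside that range.

yes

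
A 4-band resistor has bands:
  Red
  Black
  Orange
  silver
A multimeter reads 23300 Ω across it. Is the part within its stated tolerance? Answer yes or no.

Red → 2 (first significant figure)
Black → 0 (second significant figure)
Orange → ×10^3 multiplier
Silver → ±10% tolerance
20 × 1000 = 20000 Ω
Allowed range: 18000 Ω to 22000 Ω.
23300 Ω lies outside that range.

no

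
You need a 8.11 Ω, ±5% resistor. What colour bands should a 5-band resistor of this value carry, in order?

grey, brown, brown, silver, gold

8.11 Ω = 811 × 10^-2.
8 → grey
1 → brown
1 → brown
Multiplier 10^-2 → silver.
±5% tolerance → gold.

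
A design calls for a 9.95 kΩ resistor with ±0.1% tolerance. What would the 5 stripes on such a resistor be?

white, white, green, brown, violet

9950 Ω = 995 × 10^1.
9 → white
9 → white
5 → green
Multiplier 10^1 → brown.
±0.1% tolerance → violet.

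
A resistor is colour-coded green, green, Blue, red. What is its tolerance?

The last band, red, is the tolerance band.
Red corresponds to ±2%.

±2%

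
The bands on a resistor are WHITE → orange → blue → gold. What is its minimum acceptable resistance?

White → 9 (first significant figure)
Orange → 3 (second significant figure)
Blue → ×10^6 multiplier
Gold → ±5% tolerance
93 × 1000000 = 93000000 Ω
Minimum = 93000000 × (1 − 5/100) = 88350000 Ω.

88350000 Ω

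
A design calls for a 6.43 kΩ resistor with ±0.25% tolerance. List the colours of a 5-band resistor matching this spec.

blue, yellow, orange, brown, blue

6430 Ω = 643 × 10^1.
6 → blue
4 → yellow
3 → orange
Multiplier 10^1 → brown.
±0.25% tolerance → blue.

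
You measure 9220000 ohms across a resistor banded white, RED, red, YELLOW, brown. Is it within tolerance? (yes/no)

White → 9 (first significant figure)
Red → 2 (second significant figure)
Red → 2 (third significant figure)
Yellow → ×10^4 multiplier
Brown → ±1% tolerance
922 × 10000 = 9220000 Ω
Allowed range: 9127800 Ω to 9312200 Ω.
9220000 ohms lies inside that range.

yes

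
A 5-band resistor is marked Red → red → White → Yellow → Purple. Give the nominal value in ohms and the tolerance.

2290000 Ω ±0.1%

Red → 2 (first significant figure)
Red → 2 (second significant figure)
White → 9 (third significant figure)
Yellow → ×10^4 multiplier
Violet → ±0.1% tolerance
229 × 10000 = 2290000 Ω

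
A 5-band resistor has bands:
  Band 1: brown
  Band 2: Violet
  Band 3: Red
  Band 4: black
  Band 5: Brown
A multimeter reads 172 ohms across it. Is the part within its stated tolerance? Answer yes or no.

yes

Brown → 1 (first significant figure)
Violet → 7 (second significant figure)
Red → 2 (third significant figure)
Black → ×1 multiplier
Brown → ±1% tolerance
172 × 1 = 172 Ω
Allowed range: 170.28 Ω to 173.72 Ω.
172 ohms lies inside that range.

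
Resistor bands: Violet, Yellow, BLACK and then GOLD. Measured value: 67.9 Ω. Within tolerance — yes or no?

Violet → 7 (first significant figure)
Yellow → 4 (second significant figure)
Black → ×1 multiplier
Gold → ±5% tolerance
74 × 1 = 74 Ω
Allowed range: 70.3 Ω to 77.7 Ω.
67.9 Ω lies outside that range.

no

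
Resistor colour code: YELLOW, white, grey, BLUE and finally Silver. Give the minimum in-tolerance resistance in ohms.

Yellow → 4 (first significant figure)
White → 9 (second significant figure)
Grey → 8 (third significant figure)
Blue → ×10^6 multiplier
Silver → ±10% tolerance
498 × 1000000 = 498000000 Ω
Minimum = 498000000 × (1 − 10/100) = 448200000 Ω.

448200000 Ω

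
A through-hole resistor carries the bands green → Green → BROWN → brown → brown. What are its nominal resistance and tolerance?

5510 Ω ±1%

Green → 5 (first significant figure)
Green → 5 (second significant figure)
Brown → 1 (third significant figure)
Brown → ×10 multiplier
Brown → ±1% tolerance
551 × 10 = 5510 Ω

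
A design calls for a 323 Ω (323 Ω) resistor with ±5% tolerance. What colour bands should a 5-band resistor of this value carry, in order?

orange, red, orange, black, gold

323 Ω = 323 × 10^0.
3 → orange
2 → red
3 → orange
Multiplier 10^0 → black.
±5% tolerance → gold.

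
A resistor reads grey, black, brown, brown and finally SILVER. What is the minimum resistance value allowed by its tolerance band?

7209 Ω

Grey → 8 (first significant figure)
Black → 0 (second significant figure)
Brown → 1 (third significant figure)
Brown → ×10 multiplier
Silver → ±10% tolerance
801 × 10 = 8010 Ω
Minimum = 8010 × (1 − 10/100) = 7209 Ω.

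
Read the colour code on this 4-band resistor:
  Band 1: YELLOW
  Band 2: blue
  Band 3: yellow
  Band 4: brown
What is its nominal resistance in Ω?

Yellow → 4 (first significant figure)
Blue → 6 (second significant figure)
Yellow → ×10^4 multiplier
46 × 10000 = 460000 Ω

460000 Ω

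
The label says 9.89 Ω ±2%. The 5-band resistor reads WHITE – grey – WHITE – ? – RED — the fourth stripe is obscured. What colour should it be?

9.89 Ω = 989 × 10^-2.
The fourth band is the multiplier, 10^-2, which is silver.

silver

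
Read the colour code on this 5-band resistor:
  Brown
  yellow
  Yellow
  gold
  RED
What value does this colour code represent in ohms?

14.4 Ω

Brown → 1 (first significant figure)
Yellow → 4 (second significant figure)
Yellow → 4 (third significant figure)
Gold → ×0.1 multiplier
144 × 0.1 = 14.4 Ω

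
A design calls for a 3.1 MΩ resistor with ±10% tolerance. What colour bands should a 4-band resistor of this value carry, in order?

3100000 Ω = 31 × 10^5.
3 → orange
1 → brown
Multiplier 10^5 → green.
±10% tolerance → silver.

orange, brown, green, silver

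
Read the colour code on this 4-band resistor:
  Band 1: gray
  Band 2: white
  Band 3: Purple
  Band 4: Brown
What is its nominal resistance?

890000000 Ω

Grey → 8 (first significant figure)
White → 9 (second significant figure)
Violet → ×10^7 multiplier
89 × 10000000 = 890000000 Ω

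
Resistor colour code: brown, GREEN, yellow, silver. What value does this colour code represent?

150000 Ω

Brown → 1 (first significant figure)
Green → 5 (second significant figure)
Yellow → ×10^4 multiplier
15 × 10000 = 150000 Ω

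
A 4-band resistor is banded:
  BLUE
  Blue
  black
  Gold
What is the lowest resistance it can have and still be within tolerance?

Blue → 6 (first significant figure)
Blue → 6 (second significant figure)
Black → ×1 multiplier
Gold → ±5% tolerance
66 × 1 = 66 Ω
Lowest = 66 × (1 − 5/100) = 62.7 Ω.

62.7 Ω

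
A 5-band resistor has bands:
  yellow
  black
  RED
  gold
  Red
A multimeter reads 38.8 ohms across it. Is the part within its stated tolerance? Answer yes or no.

Yellow → 4 (first significant figure)
Black → 0 (second significant figure)
Red → 2 (third significant figure)
Gold → ×0.1 multiplier
Red → ±2% tolerance
402 × 0.1 = 40.2 Ω
Allowed range: 39.396 Ω to 41.004 Ω.
38.8 ohms lies outside that range.

no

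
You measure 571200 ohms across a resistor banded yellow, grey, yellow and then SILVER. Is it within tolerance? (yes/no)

Yellow → 4 (first significant figure)
Grey → 8 (second significant figure)
Yellow → ×10^4 multiplier
Silver → ±10% tolerance
48 × 10000 = 480000 Ω
Allowed range: 432000 Ω to 528000 Ω.
571200 ohms lies outside that range.

no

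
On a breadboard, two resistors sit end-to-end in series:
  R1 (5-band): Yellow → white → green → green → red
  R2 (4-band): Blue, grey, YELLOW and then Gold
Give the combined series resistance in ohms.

50180000 Ω

R1: yellow, white, green → 495; green ×10^5 → 49500000 Ω.
R2: blue, grey → 68; yellow ×10^4 → 680000 Ω.
Series: 49500000 + 680000 = 50180000 Ω.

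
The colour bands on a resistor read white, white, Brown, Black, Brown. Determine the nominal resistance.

White → 9 (first significant figure)
White → 9 (second significant figure)
Brown → 1 (third significant figure)
Black → ×1 multiplier
991 × 1 = 991 Ω

991 Ω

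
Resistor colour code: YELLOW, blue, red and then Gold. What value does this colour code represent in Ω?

4600 Ω

Yellow → 4 (first significant figure)
Blue → 6 (second significant figure)
Red → ×10^2 multiplier
46 × 100 = 4600 Ω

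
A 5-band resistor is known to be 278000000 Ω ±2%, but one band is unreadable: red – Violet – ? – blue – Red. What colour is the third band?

278000000 Ω = 278 × 10^6.
The third band gives digit 8 of the significand, and 8 is grey.

grey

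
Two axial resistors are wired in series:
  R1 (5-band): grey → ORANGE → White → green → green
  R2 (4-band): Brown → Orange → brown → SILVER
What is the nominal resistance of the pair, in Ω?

R1: grey, orange, white → 839; green ×10^5 → 83900000 Ω.
R2: brown, orange → 13; brown ×10 → 130 Ω.
Series: 83900000 + 130 = 83900130 Ω.

83900130 Ω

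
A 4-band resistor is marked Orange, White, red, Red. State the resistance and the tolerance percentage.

3900 Ω ±2%

Orange → 3 (first significant figure)
White → 9 (second significant figure)
Red → ×10^2 multiplier
Red → ±2% tolerance
39 × 100 = 3900 Ω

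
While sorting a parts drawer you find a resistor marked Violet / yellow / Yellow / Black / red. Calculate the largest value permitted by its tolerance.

Violet → 7 (first significant figure)
Yellow → 4 (second significant figure)
Yellow → 4 (third significant figure)
Black → ×1 multiplier
Red → ±2% tolerance
744 × 1 = 744 Ω
Largest = 744 × (1 + 2/100) = 758.88 Ω.

758.88 Ω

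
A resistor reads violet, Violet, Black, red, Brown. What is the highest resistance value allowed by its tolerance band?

Violet → 7 (first significant figure)
Violet → 7 (second significant figure)
Black → 0 (third significant figure)
Red → ×10^2 multiplier
Brown → ±1% tolerance
770 × 100 = 77000 Ω
Highest = 77000 × (1 + 1/100) = 77770 Ω.

77770 Ω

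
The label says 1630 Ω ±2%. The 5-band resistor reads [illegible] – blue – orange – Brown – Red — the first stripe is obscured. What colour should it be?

1630 Ω = 163 × 10^1.
The first band gives digit 1 of the significand, and 1 is brown.

brown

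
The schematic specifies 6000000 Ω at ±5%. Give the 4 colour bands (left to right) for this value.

blue, black, green, gold

6000000 Ω = 60 × 10^5.
6 → blue
0 → black
Multiplier 10^5 → green.
±5% tolerance → gold.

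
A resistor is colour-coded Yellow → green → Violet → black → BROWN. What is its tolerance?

The last band, brown, is the tolerance band.
Brown corresponds to ±1%.

±1%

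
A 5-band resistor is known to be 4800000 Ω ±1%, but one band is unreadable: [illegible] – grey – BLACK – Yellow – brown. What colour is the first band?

yellow

4800000 Ω = 480 × 10^4.
The first band gives digit 4 of the significand, and 4 is yellow.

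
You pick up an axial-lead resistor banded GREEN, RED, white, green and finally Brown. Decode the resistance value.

52900000 Ω

Green → 5 (first significant figure)
Red → 2 (second significant figure)
White → 9 (third significant figure)
Green → ×10^5 multiplier
529 × 100000 = 52900000 Ω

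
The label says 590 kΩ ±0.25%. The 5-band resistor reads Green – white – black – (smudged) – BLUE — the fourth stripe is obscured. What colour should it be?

590000 Ω = 590 × 10^3.
The fourth band is the multiplier, 10^3, which is orange.

orange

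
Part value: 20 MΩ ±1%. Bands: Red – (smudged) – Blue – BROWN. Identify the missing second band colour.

20000000 Ω = 20 × 10^6.
The second band gives digit 0 of the significand, and 0 is black.

black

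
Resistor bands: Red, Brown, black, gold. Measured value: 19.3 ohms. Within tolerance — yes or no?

Red → 2 (first significant figure)
Brown → 1 (second significant figure)
Black → ×1 multiplier
Gold → ±5% tolerance
21 × 1 = 21 Ω
Allowed range: 19.95 Ω to 22.05 Ω.
19.3 ohms lies outside that range.

no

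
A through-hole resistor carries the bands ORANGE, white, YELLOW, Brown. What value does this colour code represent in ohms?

390000 Ω

Orange → 3 (first significant figure)
White → 9 (second significant figure)
Yellow → ×10^4 multiplier
39 × 10000 = 390000 Ω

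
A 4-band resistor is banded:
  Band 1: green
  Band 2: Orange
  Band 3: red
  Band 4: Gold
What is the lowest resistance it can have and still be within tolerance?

5035 Ω

Green → 5 (first significant figure)
Orange → 3 (second significant figure)
Red → ×10^2 multiplier
Gold → ±5% tolerance
53 × 100 = 5300 Ω
Lowest = 5300 × (1 − 5/100) = 5035 Ω.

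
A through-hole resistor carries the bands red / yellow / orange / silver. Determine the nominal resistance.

24000 Ω

Red → 2 (first significant figure)
Yellow → 4 (second significant figure)
Orange → ×10^3 multiplier
24 × 1000 = 24000 Ω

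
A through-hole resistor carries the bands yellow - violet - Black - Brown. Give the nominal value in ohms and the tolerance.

Yellow → 4 (first significant figure)
Violet → 7 (second significant figure)
Black → ×1 multiplier
Brown → ±1% tolerance
47 × 1 = 47 Ω

47 Ω ±1%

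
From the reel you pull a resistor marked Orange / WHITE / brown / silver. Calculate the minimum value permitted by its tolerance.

351 Ω

Orange → 3 (first significant figure)
White → 9 (second significant figure)
Brown → ×10 multiplier
Silver → ±10% tolerance
39 × 10 = 390 Ω
Minimum = 390 × (1 − 10/100) = 351 Ω.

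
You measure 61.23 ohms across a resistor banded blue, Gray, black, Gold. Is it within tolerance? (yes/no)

Blue → 6 (first significant figure)
Grey → 8 (second significant figure)
Black → ×1 multiplier
Gold → ±5% tolerance
68 × 1 = 68 Ω
Allowed range: 64.6 Ω to 71.4 Ω.
61.23 ohms lies outside that range.

no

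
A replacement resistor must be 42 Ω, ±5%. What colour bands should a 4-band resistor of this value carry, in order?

42 Ω = 42 × 10^0.
4 → yellow
2 → red
Multiplier 10^0 → black.
±5% tolerance → gold.

yellow, red, black, gold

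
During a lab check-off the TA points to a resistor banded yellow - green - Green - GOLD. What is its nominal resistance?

Yellow → 4 (first significant figure)
Green → 5 (second significant figure)
Green → ×10^5 multiplier
45 × 100000 = 4500000 Ω

4500000 Ω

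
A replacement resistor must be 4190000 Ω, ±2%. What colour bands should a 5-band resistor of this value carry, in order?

4190000 Ω = 419 × 10^4.
4 → yellow
1 → brown
9 → white
Multiplier 10^4 → yellow.
±2% tolerance → red.

yellow, brown, white, yellow, red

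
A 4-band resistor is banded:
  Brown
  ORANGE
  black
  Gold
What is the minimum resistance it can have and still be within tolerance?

12.35 Ω

Brown → 1 (first significant figure)
Orange → 3 (second significant figure)
Black → ×1 multiplier
Gold → ±5% tolerance
13 × 1 = 13 Ω
Minimum = 13 × (1 − 5/100) = 12.35 Ω.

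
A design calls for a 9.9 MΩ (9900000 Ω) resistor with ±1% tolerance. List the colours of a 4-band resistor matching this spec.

9900000 Ω = 99 × 10^5.
9 → white
9 → white
Multiplier 10^5 → green.
±1% tolerance → brown.

white, white, green, brown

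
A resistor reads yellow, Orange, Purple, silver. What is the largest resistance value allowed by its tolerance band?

473000000 Ω

Yellow → 4 (first significant figure)
Orange → 3 (second significant figure)
Violet → ×10^7 multiplier
Silver → ±10% tolerance
43 × 10000000 = 430000000 Ω
Largest = 430000000 × (1 + 10/100) = 473000000 Ω.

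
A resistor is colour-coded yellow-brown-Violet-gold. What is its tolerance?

The last band, gold, is the tolerance band.
Gold corresponds to ±5%.

±5%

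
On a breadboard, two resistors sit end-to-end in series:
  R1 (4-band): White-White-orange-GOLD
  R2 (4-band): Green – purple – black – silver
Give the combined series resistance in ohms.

R1: white, white → 99; orange ×10^3 → 99000 Ω.
R2: green, violet → 57; black ×1 → 57 Ω.
Series: 99000 + 57 = 99057 Ω.

99057 Ω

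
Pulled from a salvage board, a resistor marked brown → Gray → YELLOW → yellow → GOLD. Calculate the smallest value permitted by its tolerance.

1748000 Ω

Brown → 1 (first significant figure)
Grey → 8 (second significant figure)
Yellow → 4 (third significant figure)
Yellow → ×10^4 multiplier
Gold → ±5% tolerance
184 × 10000 = 1840000 Ω
Smallest = 1840000 × (1 − 5/100) = 1748000 Ω.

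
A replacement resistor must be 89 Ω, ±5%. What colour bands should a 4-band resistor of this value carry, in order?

grey, white, black, gold

89 Ω = 89 × 10^0.
8 → grey
9 → white
Multiplier 10^0 → black.
±5% tolerance → gold.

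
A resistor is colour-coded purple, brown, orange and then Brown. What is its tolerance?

±1%

The last band, brown, is the tolerance band.
Brown corresponds to ±1%.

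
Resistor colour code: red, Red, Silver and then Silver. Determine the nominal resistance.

Red → 2 (first significant figure)
Red → 2 (second significant figure)
Silver → ×0.01 multiplier
22 × 0.01 = 0.22 Ω

0.22 Ω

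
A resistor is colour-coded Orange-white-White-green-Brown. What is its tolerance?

The last band, brown, is the tolerance band.
Brown corresponds to ±1%.

±1%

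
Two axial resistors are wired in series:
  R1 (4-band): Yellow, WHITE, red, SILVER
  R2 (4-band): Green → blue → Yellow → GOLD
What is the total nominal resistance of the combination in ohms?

564900 Ω

R1: yellow, white → 49; red ×10^2 → 4900 Ω.
R2: green, blue → 56; yellow ×10^4 → 560000 Ω.
Series: 4900 + 560000 = 564900 Ω.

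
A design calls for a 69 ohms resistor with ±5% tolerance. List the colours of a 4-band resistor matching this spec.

blue, white, black, gold

69 Ω = 69 × 10^0.
6 → blue
9 → white
Multiplier 10^0 → black.
±5% tolerance → gold.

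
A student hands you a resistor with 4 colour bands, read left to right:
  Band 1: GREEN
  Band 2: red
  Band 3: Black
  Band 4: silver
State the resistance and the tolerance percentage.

Green → 5 (first significant figure)
Red → 2 (second significant figure)
Black → ×1 multiplier
Silver → ±10% tolerance
52 × 1 = 52 Ω

52 Ω ±10%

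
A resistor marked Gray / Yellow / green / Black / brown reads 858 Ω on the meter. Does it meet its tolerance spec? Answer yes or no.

no

Grey → 8 (first significant figure)
Yellow → 4 (second significant figure)
Green → 5 (third significant figure)
Black → ×1 multiplier
Brown → ±1% tolerance
845 × 1 = 845 Ω
Allowed range: 836.55 Ω to 853.45 Ω.
858 Ω lies outside that range.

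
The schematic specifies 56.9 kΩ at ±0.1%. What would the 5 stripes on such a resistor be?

green, blue, white, red, violet

56900 Ω = 569 × 10^2.
5 → green
6 → blue
9 → white
Multiplier 10^2 → red.
±0.1% tolerance → violet.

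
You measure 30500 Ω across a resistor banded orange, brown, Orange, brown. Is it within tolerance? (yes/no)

Orange → 3 (first significant figure)
Brown → 1 (second significant figure)
Orange → ×10^3 multiplier
Brown → ±1% tolerance
31 × 1000 = 31000 Ω
Allowed range: 30690 Ω to 31310 Ω.
30500 Ω lies outside that range.

no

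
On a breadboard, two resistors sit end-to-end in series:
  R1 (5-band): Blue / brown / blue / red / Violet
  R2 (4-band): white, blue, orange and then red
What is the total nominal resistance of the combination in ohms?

R1: blue, brown, blue → 616; red ×10^2 → 61600 Ω.
R2: white, blue → 96; orange ×10^3 → 96000 Ω.
Series: 61600 + 96000 = 157600 Ω.

157600 Ω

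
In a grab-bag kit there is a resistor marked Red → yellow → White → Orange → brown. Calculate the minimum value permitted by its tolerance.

246510 Ω

Red → 2 (first significant figure)
Yellow → 4 (second significant figure)
White → 9 (third significant figure)
Orange → ×10^3 multiplier
Brown → ±1% tolerance
249 × 1000 = 249000 Ω
Minimum = 249000 × (1 − 1/100) = 246510 Ω.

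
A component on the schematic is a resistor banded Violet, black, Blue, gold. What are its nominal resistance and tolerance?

Violet → 7 (first significant figure)
Black → 0 (second significant figure)
Blue → ×10^6 multiplier
Gold → ±5% tolerance
70 × 1000000 = 70000000 Ω

70000000 Ω ±5%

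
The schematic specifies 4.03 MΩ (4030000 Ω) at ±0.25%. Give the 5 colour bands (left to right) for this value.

yellow, black, orange, yellow, blue

4030000 Ω = 403 × 10^4.
4 → yellow
0 → black
3 → orange
Multiplier 10^4 → yellow.
±0.25% tolerance → blue.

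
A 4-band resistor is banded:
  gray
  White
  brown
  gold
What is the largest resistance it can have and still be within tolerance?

934.5 Ω

Grey → 8 (first significant figure)
White → 9 (second significant figure)
Brown → ×10 multiplier
Gold → ±5% tolerance
89 × 10 = 890 Ω
Largest = 890 × (1 + 5/100) = 934.5 Ω.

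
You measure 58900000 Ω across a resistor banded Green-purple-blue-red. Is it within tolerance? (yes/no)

no

Green → 5 (first significant figure)
Violet → 7 (second significant figure)
Blue → ×10^6 multiplier
Red → ±2% tolerance
57 × 1000000 = 57000000 Ω
Allowed range: 55860000 Ω to 58140000 Ω.
58900000 Ω lies outside that range.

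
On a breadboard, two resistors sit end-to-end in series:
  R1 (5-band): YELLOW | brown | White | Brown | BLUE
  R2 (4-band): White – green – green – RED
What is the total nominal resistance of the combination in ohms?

9504190 Ω

R1: yellow, brown, white → 419; brown ×10 → 4190 Ω.
R2: white, green → 95; green ×10^5 → 9500000 Ω.
Series: 4190 + 9500000 = 9504190 Ω.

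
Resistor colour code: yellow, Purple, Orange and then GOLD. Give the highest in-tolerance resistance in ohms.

49350 Ω

Yellow → 4 (first significant figure)
Violet → 7 (second significant figure)
Orange → ×10^3 multiplier
Gold → ±5% tolerance
47 × 1000 = 47000 Ω
Highest = 47000 × (1 + 5/100) = 49350 Ω.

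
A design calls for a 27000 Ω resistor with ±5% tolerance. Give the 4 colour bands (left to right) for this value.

27000 Ω = 27 × 10^3.
2 → red
7 → violet
Multiplier 10^3 → orange.
±5% tolerance → gold.

red, violet, orange, gold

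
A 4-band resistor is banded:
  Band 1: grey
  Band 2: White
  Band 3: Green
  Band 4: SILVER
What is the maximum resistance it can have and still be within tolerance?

Grey → 8 (first significant figure)
White → 9 (second significant figure)
Green → ×10^5 multiplier
Silver → ±10% tolerance
89 × 100000 = 8900000 Ω
Maximum = 8900000 × (1 + 10/100) = 9790000 Ω.

9790000 Ω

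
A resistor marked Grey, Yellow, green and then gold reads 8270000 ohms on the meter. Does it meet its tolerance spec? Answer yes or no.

yes

Grey → 8 (first significant figure)
Yellow → 4 (second significant figure)
Green → ×10^5 multiplier
Gold → ±5% tolerance
84 × 100000 = 8400000 Ω
Allowed range: 7980000 Ω to 8820000 Ω.
8270000 ohms lies inside that range.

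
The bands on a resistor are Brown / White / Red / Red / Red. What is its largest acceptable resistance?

19584 Ω

Brown → 1 (first significant figure)
White → 9 (second significant figure)
Red → 2 (third significant figure)
Red → ×10^2 multiplier
Red → ±2% tolerance
192 × 100 = 19200 Ω
Largest = 19200 × (1 + 2/100) = 19584 Ω.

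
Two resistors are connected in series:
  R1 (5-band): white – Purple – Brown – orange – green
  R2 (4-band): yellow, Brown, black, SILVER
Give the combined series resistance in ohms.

R1: white, violet, brown → 971; orange ×10^3 → 971000 Ω.
R2: yellow, brown → 41; black ×1 → 41 Ω.
Series: 971000 + 41 = 971041 Ω.

971041 Ω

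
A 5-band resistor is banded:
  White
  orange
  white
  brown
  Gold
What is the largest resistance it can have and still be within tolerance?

White → 9 (first significant figure)
Orange → 3 (second significant figure)
White → 9 (third significant figure)
Brown → ×10 multiplier
Gold → ±5% tolerance
939 × 10 = 9390 Ω
Largest = 9390 × (1 + 5/100) = 9859.5 Ω.

9859.5 Ω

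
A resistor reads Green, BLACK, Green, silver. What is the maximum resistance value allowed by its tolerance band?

Green → 5 (first significant figure)
Black → 0 (second significant figure)
Green → ×10^5 multiplier
Silver → ±10% tolerance
50 × 100000 = 5000000 Ω
Maximum = 5000000 × (1 + 10/100) = 5500000 Ω.

5500000 Ω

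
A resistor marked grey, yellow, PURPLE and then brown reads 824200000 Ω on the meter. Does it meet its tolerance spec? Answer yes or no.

Grey → 8 (first significant figure)
Yellow → 4 (second significant figure)
Violet → ×10^7 multiplier
Brown → ±1% tolerance
84 × 10000000 = 840000000 Ω
Allowed range: 831600000 Ω to 848400000 Ω.
824200000 Ω lies outside that range.

no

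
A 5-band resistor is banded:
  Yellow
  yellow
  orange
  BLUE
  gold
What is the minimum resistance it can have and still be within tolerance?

Yellow → 4 (first significant figure)
Yellow → 4 (second significant figure)
Orange → 3 (third significant figure)
Blue → ×10^6 multiplier
Gold → ±5% tolerance
443 × 1000000 = 443000000 Ω
Minimum = 443000000 × (1 − 5/100) = 420850000 Ω.

420850000 Ω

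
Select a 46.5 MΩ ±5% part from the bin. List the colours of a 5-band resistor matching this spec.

yellow, blue, green, green, gold

46500000 Ω = 465 × 10^5.
4 → yellow
6 → blue
5 → green
Multiplier 10^5 → green.
±5% tolerance → gold.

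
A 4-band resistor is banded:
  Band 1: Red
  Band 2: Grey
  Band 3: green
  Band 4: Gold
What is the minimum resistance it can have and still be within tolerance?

2660000 Ω

Red → 2 (first significant figure)
Grey → 8 (second significant figure)
Green → ×10^5 multiplier
Gold → ±5% tolerance
28 × 100000 = 2800000 Ω
Minimum = 2800000 × (1 − 5/100) = 2660000 Ω.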